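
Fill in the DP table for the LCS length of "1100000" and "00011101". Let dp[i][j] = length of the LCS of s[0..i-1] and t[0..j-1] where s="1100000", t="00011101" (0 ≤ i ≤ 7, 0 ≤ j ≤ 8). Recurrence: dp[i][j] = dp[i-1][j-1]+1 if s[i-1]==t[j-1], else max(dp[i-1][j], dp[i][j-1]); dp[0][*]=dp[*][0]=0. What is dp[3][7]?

   ''  0  0  0  1  1  1  0  1
''  0  0  0  0  0  0  0  0  0
 1  0  0  0  0  1  1  1  1  1
 1  0  0  0  0  1  2  2  2  2
 0  0  1  1  1  1  2  2  3  3
 0  0  1  2  2  2  2  2  3  3
 0  0  1  2  3  3  3  3  3  3
 0  0  1  2  3  3  3  3  4  4
 0  0  1  2  3  3  3  3  4  4

3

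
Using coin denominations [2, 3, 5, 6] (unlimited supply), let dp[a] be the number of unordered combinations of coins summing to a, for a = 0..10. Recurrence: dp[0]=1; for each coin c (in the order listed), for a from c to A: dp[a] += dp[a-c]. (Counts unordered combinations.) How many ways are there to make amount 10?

5

after  coin     0     1     2     3     4     5     6     7     8     9    10
          2     1     0     1     0     1     0     1     0     1     0     1
          3     1     0     1     1     1     1     2     1     2     2     2
          5     1     0     1     1     1     2     2     2     3     3     4
          6     1     0     1     1     1     2     3     2     4     4     5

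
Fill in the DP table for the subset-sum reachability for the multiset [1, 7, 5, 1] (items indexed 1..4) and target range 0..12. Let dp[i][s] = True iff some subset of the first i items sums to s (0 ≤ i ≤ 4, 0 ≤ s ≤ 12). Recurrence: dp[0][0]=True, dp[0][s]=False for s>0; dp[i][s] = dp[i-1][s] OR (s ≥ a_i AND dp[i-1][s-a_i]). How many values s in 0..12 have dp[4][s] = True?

i\s   0   1   2   3   4   5   6   7   8   9  10  11  12
  0   T   F   F   F   F   F   F   F   F   F   F   F   F
  1   T   T   F   F   F   F   F   F   F   F   F   F   F
  2   T   T   F   F   F   F   F   T   T   F   F   F   F
  3   T   T   F   F   F   T   T   T   T   F   F   F   T
  4   T   T   T   F   F   T   T   T   T   T   F   F   T

9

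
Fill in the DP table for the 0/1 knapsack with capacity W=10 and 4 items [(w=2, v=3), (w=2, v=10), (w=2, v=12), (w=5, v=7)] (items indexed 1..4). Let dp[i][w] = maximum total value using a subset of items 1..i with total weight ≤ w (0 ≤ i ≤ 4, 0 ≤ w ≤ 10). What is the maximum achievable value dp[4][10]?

i\w   0   1   2   3   4   5   6   7   8   9  10
  0   0   0   0   0   0   0   0   0   0   0   0
  1   0   0   3   3   3   3   3   3   3   3   3
  2   0   0  10  10  13  13  13  13  13  13  13
  3   0   0  12  12  22  22  25  25  25  25  25
  4   0   0  12  12  22  22  25  25  25  29  29

29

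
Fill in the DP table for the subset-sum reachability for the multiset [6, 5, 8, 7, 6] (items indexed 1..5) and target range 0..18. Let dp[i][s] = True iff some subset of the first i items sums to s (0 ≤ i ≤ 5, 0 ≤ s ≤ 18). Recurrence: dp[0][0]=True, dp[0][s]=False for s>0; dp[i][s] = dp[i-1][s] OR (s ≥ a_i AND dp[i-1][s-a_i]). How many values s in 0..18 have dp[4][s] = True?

i\s   0   1   2   3   4   5   6   7   8   9  10  11  12  13  14  15  16  17  18
  0   T   F   F   F   F   F   F   F   F   F   F   F   F   F   F   F   F   F   F
  1   T   F   F   F   F   F   T   F   F   F   F   F   F   F   F   F   F   F   F
  2   T   F   F   F   F   T   T   F   F   F   F   T   F   F   F   F   F   F   F
  3   T   F   F   F   F   T   T   F   T   F   F   T   F   T   T   F   F   F   F
  4   T   F   F   F   F   T   T   T   T   F   F   T   T   T   T   T   F   F   T
  5   T   F   F   F   F   T   T   T   T   F   F   T   T   T   T   T   F   T   T

11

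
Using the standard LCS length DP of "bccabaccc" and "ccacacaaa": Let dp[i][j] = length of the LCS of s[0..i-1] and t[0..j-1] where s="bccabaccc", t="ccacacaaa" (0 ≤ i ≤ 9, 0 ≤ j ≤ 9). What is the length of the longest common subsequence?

5

   ''  c  c  a  c  a  c  a  a  a
''  0  0  0  0  0  0  0  0  0  0
 b  0  0  0  0  0  0  0  0  0  0
 c  0  1  1  1  1  1  1  1  1  1
 c  0  1  2  2  2  2  2  2  2  2
 a  0  1  2  3  3  3  3  3  3  3
 b  0  1  2  3  3  3  3  3  3  3
 a  0  1  2  3  3  4  4  4  4  4
 c  0  1  2  3  4  4  5  5  5  5
 c  0  1  2  3  4  4  5  5  5  5
 c  0  1  2  3  4  4  5  5  5  5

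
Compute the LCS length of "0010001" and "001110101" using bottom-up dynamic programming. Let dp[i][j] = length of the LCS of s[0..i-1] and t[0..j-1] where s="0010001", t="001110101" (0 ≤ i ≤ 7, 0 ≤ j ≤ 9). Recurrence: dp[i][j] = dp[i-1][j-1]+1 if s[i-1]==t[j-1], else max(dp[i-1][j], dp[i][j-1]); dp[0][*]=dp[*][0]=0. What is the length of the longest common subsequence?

   ''  0  0  1  1  1  0  1  0  1
''  0  0  0  0  0  0  0  0  0  0
 0  0  1  1  1  1  1  1  1  1  1
 0  0  1  2  2  2  2  2  2  2  2
 1  0  1  2  3  3  3  3  3  3  3
 0  0  1  2  3  3  3  4  4  4  4
 0  0  1  2  3  3  3  4  4  5  5
 0  0  1  2  3  3  3  4  4  5  5
 1  0  1  2  3  4  4  4  5  5  6

6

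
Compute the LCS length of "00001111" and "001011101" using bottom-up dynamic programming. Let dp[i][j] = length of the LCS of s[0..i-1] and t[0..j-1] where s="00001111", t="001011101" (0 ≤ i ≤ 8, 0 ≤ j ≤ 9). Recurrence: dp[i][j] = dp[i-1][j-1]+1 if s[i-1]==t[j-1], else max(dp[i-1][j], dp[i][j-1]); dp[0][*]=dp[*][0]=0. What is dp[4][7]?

3

   ''  0  0  1  0  1  1  1  0  1
''  0  0  0  0  0  0  0  0  0  0
 0  0  1  1  1  1  1  1  1  1  1
 0  0  1  2  2  2  2  2  2  2  2
 0  0  1  2  2  3  3  3  3  3  3
 0  0  1  2  2  3  3  3  3  4  4
 1  0  1  2  3  3  4  4  4  4  5
 1  0  1  2  3  3  4  5  5  5  5
 1  0  1  2  3  3  4  5  6  6  6
 1  0  1  2  3  3  4  5  6  6  7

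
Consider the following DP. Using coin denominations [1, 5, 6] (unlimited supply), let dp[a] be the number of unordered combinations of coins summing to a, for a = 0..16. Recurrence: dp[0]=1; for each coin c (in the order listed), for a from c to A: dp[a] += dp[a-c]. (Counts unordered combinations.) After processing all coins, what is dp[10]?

after  coin     0     1     2     3     4     5     6     7     8     9    10    11    12    13    14    15    16
          1     1     1     1     1     1     1     1     1     1     1     1     1     1     1     1     1     1
          5     1     1     1     1     1     2     2     2     2     2     3     3     3     3     3     4     4
          6     1     1     1     1     1     2     3     3     3     3     4     5     6     6     6     7     8

4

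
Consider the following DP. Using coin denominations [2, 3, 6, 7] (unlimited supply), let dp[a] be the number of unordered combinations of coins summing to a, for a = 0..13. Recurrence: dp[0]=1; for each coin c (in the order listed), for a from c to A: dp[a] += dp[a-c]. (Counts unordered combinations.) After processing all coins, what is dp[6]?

3

after  coin     0     1     2     3     4     5     6     7     8     9    10    11    12    13
          2     1     0     1     0     1     0     1     0     1     0     1     0     1     0
          3     1     0     1     1     1     1     2     1     2     2     2     2     3     2
          6     1     0     1     1     1     1     3     1     3     3     3     3     6     3
          7     1     0     1     1     1     1     3     2     3     4     4     4     7     6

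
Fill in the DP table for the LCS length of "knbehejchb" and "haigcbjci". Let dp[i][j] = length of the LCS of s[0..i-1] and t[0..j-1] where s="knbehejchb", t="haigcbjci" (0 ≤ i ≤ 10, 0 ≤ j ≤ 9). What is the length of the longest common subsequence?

   ''  h  a  i  g  c  b  j  c  i
''  0  0  0  0  0  0  0  0  0  0
 k  0  0  0  0  0  0  0  0  0  0
 n  0  0  0  0  0  0  0  0  0  0
 b  0  0  0  0  0  0  1  1  1  1
 e  0  0  0  0  0  0  1  1  1  1
 h  0  1  1  1  1  1  1  1  1  1
 e  0  1  1  1  1  1  1  1  1  1
 j  0  1  1  1  1  1  1  2  2  2
 c  0  1  1  1  1  2  2  2  3  3
 h  0  1  1  1  1  2  2  2  3  3
 b  0  1  1  1  1  2  3  3  3  3

3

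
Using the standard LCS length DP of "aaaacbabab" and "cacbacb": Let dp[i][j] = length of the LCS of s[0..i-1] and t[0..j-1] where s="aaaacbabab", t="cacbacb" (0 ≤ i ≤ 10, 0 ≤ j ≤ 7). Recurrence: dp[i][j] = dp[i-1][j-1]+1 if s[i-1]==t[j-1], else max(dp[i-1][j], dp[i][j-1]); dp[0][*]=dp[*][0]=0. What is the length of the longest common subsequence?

   ''  c  a  c  b  a  c  b
''  0  0  0  0  0  0  0  0
 a  0  0  1  1  1  1  1  1
 a  0  0  1  1  1  2  2  2
 a  0  0  1  1  1  2  2  2
 a  0  0  1  1  1  2  2  2
 c  0  1  1  2  2  2  3  3
 b  0  1  1  2  3  3  3  4
 a  0  1  2  2  3  4  4  4
 b  0  1  2  2  3  4  4  5
 a  0  1  2  2  3  4  4  5
 b  0  1  2  2  3  4  4  5

5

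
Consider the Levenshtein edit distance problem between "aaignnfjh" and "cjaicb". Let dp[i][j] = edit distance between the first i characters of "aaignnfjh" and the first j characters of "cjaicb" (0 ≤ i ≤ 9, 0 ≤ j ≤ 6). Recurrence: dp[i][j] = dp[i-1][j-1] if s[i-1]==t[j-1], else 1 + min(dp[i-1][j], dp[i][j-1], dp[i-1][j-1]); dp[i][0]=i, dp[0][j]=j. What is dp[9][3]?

8

   ''  c  j  a  i  c  b
''  0  1  2  3  4  5  6
 a  1  1  2  2  3  4  5
 a  2  2  2  2  3  4  5
 i  3  3  3  3  2  3  4
 g  4  4  4  4  3  3  4
 n  5  5  5  5  4  4  4
 n  6  6  6  6  5  5  5
 f  7  7  7  7  6  6  6
 j  8  8  7  8  7  7  7
 h  9  9  8  8  8  8  8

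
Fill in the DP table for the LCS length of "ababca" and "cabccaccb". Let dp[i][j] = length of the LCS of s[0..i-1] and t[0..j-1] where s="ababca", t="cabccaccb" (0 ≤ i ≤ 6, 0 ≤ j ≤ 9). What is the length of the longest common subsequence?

   ''  c  a  b  c  c  a  c  c  b
''  0  0  0  0  0  0  0  0  0  0
 a  0  0  1  1  1  1  1  1  1  1
 b  0  0  1  2  2  2  2  2  2  2
 a  0  0  1  2  2  2  3  3  3  3
 b  0  0  1  2  2  2  3  3  3  4
 c  0  1  1  2  3  3  3  4  4  4
 a  0  1  2  2  3  3  4  4  4  4

4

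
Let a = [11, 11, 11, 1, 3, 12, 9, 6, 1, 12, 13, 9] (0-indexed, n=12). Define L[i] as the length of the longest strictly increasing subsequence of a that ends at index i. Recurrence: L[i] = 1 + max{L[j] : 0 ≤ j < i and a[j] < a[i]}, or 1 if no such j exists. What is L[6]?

3

   i    0    1    2    3    4    5    6    7    8    9   10   11
a[i]   11   11   11    1    3   12    9    6    1   12   13    9
L[i]    1    1    1    1    2    3    3    3    1    4    5    4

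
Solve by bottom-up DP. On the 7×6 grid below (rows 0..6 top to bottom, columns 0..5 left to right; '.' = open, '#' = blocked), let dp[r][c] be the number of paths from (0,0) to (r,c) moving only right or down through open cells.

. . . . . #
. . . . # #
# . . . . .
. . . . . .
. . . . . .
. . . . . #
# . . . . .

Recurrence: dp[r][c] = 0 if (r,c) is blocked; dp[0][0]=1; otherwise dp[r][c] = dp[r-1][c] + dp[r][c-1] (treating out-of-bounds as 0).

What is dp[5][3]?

36

r\c   0   1   2   3   4   5
  0   1   1   1   1   1   0
  1   1   2   3   4   0   0
  2   0   2   5   9   9   9
  3   0   2   7  16  25  34
  4   0   2   9  25  50  84
  5   0   2  11  36  86   0
  6   0   2  13  49 135 135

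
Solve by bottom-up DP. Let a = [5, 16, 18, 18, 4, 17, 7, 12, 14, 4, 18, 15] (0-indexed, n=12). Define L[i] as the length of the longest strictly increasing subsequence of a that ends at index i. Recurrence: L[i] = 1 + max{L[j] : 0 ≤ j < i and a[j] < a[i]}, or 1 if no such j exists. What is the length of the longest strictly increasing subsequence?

   i    0    1    2    3    4    5    6    7    8    9   10   11
a[i]    5   16   18   18    4   17    7   12   14    4   18   15
L[i]    1    2    3    3    1    3    2    3    4    1    5    5

5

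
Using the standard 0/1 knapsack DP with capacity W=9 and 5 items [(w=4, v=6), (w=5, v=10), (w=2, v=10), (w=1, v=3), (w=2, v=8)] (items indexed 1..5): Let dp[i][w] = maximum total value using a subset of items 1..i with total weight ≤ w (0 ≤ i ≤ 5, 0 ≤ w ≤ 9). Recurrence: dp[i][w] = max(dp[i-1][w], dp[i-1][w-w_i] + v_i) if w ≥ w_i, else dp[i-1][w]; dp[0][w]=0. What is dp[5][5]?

i\w   0   1   2   3   4   5   6   7   8   9
  0   0   0   0   0   0   0   0   0   0   0
  1   0   0   0   0   6   6   6   6   6   6
  2   0   0   0   0   6  10  10  10  10  16
  3   0   0  10  10  10  10  16  20  20  20
  4   0   3  10  13  13  13  16  20  23  23
  5   0   3  10  13  18  21  21  21  24  28

21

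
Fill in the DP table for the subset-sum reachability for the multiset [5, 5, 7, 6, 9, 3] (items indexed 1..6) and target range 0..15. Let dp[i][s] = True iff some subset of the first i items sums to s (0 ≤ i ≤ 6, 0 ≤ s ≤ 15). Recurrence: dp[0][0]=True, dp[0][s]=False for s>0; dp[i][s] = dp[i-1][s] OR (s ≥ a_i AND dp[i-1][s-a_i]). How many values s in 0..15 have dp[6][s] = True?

13

i\s   0   1   2   3   4   5   6   7   8   9  10  11  12  13  14  15
  0   T   F   F   F   F   F   F   F   F   F   F   F   F   F   F   F
  1   T   F   F   F   F   T   F   F   F   F   F   F   F   F   F   F
  2   T   F   F   F   F   T   F   F   F   F   T   F   F   F   F   F
  3   T   F   F   F   F   T   F   T   F   F   T   F   T   F   F   F
  4   T   F   F   F   F   T   T   T   F   F   T   T   T   T   F   F
  5   T   F   F   F   F   T   T   T   F   T   T   T   T   T   T   T
  6   T   F   F   T   F   T   T   T   T   T   T   T   T   T   T   T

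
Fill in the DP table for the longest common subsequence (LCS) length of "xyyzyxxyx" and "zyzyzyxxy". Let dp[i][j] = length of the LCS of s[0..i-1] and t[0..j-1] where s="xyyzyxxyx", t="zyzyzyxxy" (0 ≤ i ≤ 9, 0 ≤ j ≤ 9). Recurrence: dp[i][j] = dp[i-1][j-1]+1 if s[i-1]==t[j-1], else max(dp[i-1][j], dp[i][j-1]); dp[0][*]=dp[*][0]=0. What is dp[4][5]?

3

   ''  z  y  z  y  z  y  x  x  y
''  0  0  0  0  0  0  0  0  0  0
 x  0  0  0  0  0  0  0  1  1  1
 y  0  0  1  1  1  1  1  1  1  2
 y  0  0  1  1  2  2  2  2  2  2
 z  0  1  1  2  2  3  3  3  3  3
 y  0  1  2  2  3  3  4  4  4  4
 x  0  1  2  2  3  3  4  5  5  5
 x  0  1  2  2  3  3  4  5  6  6
 y  0  1  2  2  3  3  4  5  6  7
 x  0  1  2  2  3  3  4  5  6  7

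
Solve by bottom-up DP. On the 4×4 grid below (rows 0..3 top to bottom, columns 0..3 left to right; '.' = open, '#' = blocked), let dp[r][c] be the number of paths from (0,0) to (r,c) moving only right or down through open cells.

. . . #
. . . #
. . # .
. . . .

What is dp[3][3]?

r\c   0   1   2   3
  0   1   1   1   0
  1   1   2   3   0
  2   1   3   0   0
  3   1   4   4   4

4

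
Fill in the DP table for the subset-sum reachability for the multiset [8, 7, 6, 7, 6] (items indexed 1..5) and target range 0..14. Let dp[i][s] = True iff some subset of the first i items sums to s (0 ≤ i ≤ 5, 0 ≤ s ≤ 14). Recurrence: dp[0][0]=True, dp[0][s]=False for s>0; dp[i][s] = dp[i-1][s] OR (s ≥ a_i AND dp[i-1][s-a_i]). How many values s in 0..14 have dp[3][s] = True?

6

i\s   0   1   2   3   4   5   6   7   8   9  10  11  12  13  14
  0   T   F   F   F   F   F   F   F   F   F   F   F   F   F   F
  1   T   F   F   F   F   F   F   F   T   F   F   F   F   F   F
  2   T   F   F   F   F   F   F   T   T   F   F   F   F   F   F
  3   T   F   F   F   F   F   T   T   T   F   F   F   F   T   T
  4   T   F   F   F   F   F   T   T   T   F   F   F   F   T   T
  5   T   F   F   F   F   F   T   T   T   F   F   F   T   T   T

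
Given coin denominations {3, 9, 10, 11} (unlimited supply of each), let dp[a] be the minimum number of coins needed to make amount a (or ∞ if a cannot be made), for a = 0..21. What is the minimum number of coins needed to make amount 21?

 a  0  1  2  3  4  5  6  7  8  9 10 11 12 13 14 15 16 17 18 19 20 21
dp  0  -  -  1  -  -  2  -  -  1  1  1  2  2  2  3  3  3  2  2  2  2
(- denotes ∞ / unreachable)

2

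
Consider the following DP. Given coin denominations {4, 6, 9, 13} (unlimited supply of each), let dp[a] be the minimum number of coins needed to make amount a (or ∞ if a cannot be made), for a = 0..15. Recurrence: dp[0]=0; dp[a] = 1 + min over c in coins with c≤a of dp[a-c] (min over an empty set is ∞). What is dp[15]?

 a  0  1  2  3  4  5  6  7  8  9 10 11 12 13 14 15
dp  0  -  -  -  1  -  1  -  2  1  2  -  2  1  3  2
(- denotes ∞ / unreachable)

2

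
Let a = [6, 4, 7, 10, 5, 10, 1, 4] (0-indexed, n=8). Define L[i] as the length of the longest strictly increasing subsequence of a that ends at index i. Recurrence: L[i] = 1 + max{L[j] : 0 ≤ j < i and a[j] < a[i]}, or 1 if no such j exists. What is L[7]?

   i    0    1    2    3    4    5    6    7
a[i]    6    4    7   10    5   10    1    4
L[i]    1    1    2    3    2    3    1    2

2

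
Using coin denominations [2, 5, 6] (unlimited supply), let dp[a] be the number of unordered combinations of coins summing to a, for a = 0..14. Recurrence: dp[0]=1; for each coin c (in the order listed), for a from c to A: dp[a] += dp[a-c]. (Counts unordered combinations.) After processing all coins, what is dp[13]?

2

after  coin     0     1     2     3     4     5     6     7     8     9    10    11    12    13    14
          2     1     0     1     0     1     0     1     0     1     0     1     0     1     0     1
          5     1     0     1     0     1     1     1     1     1     1     2     1     2     1     2
          6     1     0     1     0     1     1     2     1     2     1     3     2     4     2     4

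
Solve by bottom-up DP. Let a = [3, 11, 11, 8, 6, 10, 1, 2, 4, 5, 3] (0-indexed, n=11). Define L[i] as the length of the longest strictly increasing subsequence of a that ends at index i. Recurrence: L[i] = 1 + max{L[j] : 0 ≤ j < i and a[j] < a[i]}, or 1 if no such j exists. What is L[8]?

3

   i    0    1    2    3    4    5    6    7    8    9   10
a[i]    3   11   11    8    6   10    1    2    4    5    3
L[i]    1    2    2    2    2    3    1    2    3    4    3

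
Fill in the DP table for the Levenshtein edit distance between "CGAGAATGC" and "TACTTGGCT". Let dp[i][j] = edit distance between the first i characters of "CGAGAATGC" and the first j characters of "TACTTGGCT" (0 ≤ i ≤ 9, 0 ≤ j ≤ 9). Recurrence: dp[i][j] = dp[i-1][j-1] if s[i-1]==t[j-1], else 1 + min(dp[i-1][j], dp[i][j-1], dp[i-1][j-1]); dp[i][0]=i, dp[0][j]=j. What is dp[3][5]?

4

   ''  T  A  C  T  T  G  G  C  T
''  0  1  2  3  4  5  6  7  8  9
 C  1  1  2  2  3  4  5  6  7  8
 G  2  2  2  3  3  4  4  5  6  7
 A  3  3  2  3  4  4  5  5  6  7
 G  4  4  3  3  4  5  4  5  6  7
 A  5  5  4  4  4  5  5  5  6  7
 A  6  6  5  5  5  5  6  6  6  7
 T  7  6  6  6  5  5  6  7  7  6
 G  8  7  7  7  6  6  5  6  7  7
 C  9  8  8  7  7  7  6  6  6  7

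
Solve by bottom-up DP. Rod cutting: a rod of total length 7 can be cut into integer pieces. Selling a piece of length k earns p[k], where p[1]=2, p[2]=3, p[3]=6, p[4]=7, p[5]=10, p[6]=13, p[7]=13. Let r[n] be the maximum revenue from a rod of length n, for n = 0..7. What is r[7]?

   n    0    1    2    3    4    5    6    7
r[n]    0    2    4    6    8   10   13   15

15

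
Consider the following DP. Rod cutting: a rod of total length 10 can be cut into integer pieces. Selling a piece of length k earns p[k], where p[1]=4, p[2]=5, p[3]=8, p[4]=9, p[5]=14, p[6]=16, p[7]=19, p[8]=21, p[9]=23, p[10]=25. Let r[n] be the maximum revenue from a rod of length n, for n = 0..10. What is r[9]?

   n    0    1    2    3    4    5    6    7    8    9   10
r[n]    0    4    8   12   16   20   24   28   32   36   40

36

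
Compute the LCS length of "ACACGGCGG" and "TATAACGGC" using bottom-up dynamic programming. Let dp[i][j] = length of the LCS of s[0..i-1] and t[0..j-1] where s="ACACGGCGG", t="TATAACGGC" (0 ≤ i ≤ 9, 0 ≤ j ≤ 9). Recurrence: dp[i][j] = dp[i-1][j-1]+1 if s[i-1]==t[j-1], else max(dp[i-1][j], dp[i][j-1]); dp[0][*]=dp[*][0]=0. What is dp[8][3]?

   ''  T  A  T  A  A  C  G  G  C
''  0  0  0  0  0  0  0  0  0  0
 A  0  0  1  1  1  1  1  1  1  1
 C  0  0  1  1  1  1  2  2  2  2
 A  0  0  1  1  2  2  2  2  2  2
 C  0  0  1  1  2  2  3  3  3  3
 G  0  0  1  1  2  2  3  4  4  4
 G  0  0  1  1  2  2  3  4  5  5
 C  0  0  1  1  2  2  3  4  5  6
 G  0  0  1  1  2  2  3  4  5  6
 G  0  0  1  1  2  2  3  4  5  6

1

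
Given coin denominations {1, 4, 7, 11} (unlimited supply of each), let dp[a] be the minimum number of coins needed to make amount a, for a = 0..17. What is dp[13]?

 a  0  1  2  3  4  5  6  7  8  9 10 11 12 13 14 15 16 17
dp  0  1  2  3  1  2  3  1  2  3  4  1  2  3  2  2  3  4

3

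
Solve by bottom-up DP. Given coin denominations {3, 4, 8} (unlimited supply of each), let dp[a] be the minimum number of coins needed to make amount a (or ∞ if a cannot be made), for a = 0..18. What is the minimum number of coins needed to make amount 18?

 a  0  1  2  3  4  5  6  7  8  9 10 11 12 13 14 15 16 17 18
dp  0  -  -  1  1  -  2  2  1  3  3  2  2  4  3  3  2  4  4
(- denotes ∞ / unreachable)

4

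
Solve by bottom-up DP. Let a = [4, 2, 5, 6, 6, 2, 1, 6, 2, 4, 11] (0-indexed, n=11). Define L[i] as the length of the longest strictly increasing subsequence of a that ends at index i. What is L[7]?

   i    0    1    2    3    4    5    6    7    8    9   10
a[i]    4    2    5    6    6    2    1    6    2    4   11
L[i]    1    1    2    3    3    1    1    3    2    3    4

3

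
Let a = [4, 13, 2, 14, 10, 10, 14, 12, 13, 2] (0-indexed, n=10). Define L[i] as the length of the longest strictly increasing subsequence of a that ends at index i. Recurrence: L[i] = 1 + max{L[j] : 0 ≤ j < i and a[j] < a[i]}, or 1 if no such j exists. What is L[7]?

3

   i    0    1    2    3    4    5    6    7    8    9
a[i]    4   13    2   14   10   10   14   12   13    2
L[i]    1    2    1    3    2    2    3    3    4    1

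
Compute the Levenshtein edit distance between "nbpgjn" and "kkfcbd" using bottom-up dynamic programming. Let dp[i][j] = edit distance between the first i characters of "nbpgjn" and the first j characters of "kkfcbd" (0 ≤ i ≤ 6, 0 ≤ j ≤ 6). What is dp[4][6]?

   ''  k  k  f  c  b  d
''  0  1  2  3  4  5  6
 n  1  1  2  3  4  5  6
 b  2  2  2  3  4  4  5
 p  3  3  3  3  4  5  5
 g  4  4  4  4  4  5  6
 j  5  5  5  5  5  5  6
 n  6  6  6  6  6  6  6

6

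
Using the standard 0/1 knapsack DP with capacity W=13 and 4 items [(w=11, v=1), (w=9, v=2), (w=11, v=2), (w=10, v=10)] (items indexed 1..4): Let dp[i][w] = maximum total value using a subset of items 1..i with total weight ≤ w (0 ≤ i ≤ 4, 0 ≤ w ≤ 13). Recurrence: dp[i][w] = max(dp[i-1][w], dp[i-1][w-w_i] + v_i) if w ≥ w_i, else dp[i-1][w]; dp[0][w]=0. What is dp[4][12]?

i\w   0   1   2   3   4   5   6   7   8   9  10  11  12  13
  0   0   0   0   0   0   0   0   0   0   0   0   0   0   0
  1   0   0   0   0   0   0   0   0   0   0   0   1   1   1
  2   0   0   0   0   0   0   0   0   0   2   2   2   2   2
  3   0   0   0   0   0   0   0   0   0   2   2   2   2   2
  4   0   0   0   0   0   0   0   0   0   2  10  10  10  10

10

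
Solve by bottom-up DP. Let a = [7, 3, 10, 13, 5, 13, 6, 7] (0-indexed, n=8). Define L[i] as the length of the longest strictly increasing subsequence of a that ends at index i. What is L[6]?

   i    0    1    2    3    4    5    6    7
a[i]    7    3   10   13    5   13    6    7
L[i]    1    1    2    3    2    3    3    4

3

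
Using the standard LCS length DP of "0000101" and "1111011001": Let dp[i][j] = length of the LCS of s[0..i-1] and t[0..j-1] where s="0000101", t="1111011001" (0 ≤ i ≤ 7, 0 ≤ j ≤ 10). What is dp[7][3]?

   ''  1  1  1  1  0  1  1  0  0  1
''  0  0  0  0  0  0  0  0  0  0  0
 0  0  0  0  0  0  1  1  1  1  1  1
 0  0  0  0  0  0  1  1  1  2  2  2
 0  0  0  0  0  0  1  1  1  2  3  3
 0  0  0  0  0  0  1  1  1  2  3  3
 1  0  1  1  1  1  1  2  2  2  3  4
 0  0  1  1  1  1  2  2  2  3  3  4
 1  0  1  2  2  2  2  3  3  3  3  4

2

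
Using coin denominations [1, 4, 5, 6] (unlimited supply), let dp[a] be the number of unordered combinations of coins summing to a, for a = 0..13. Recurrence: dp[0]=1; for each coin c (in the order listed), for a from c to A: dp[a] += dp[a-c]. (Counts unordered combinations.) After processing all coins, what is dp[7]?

after  coin     0     1     2     3     4     5     6     7     8     9    10    11    12    13
          1     1     1     1     1     1     1     1     1     1     1     1     1     1     1
          4     1     1     1     1     2     2     2     2     3     3     3     3     4     4
          5     1     1     1     1     2     3     3     3     4     5     6     6     7     8
          6     1     1     1     1     2     3     4     4     5     6     8     9    11    12

4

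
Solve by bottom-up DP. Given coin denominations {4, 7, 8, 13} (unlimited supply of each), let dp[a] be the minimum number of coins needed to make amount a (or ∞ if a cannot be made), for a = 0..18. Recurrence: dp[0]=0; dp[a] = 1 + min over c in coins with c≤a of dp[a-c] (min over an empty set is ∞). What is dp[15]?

 a  0  1  2  3  4  5  6  7  8  9 10 11 12 13 14 15 16 17 18
dp  0  -  -  -  1  -  -  1  1  -  -  2  2  1  2  2  2  2  3
(- denotes ∞ / unreachable)

2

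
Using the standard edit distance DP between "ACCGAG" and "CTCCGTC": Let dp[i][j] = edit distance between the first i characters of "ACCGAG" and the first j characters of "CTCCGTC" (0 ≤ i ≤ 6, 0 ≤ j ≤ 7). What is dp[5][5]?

   ''  C  T  C  C  G  T  C
''  0  1  2  3  4  5  6  7
 A  1  1  2  3  4  5  6  7
 C  2  1  2  2  3  4  5  6
 C  3  2  2  2  2  3  4  5
 G  4  3  3  3  3  2  3  4
 A  5  4  4  4  4  3  3  4
 G  6  5  5  5  5  4  4  4

3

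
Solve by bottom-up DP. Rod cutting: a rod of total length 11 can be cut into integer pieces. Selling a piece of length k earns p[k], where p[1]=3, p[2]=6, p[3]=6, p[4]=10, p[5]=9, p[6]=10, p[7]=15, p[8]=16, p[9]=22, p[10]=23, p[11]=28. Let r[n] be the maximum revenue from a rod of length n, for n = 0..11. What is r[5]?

   n    0    1    2    3    4    5    6    7    8    9   10   11
r[n]    0    3    6    9   12   15   18   21   24   27   30   33

15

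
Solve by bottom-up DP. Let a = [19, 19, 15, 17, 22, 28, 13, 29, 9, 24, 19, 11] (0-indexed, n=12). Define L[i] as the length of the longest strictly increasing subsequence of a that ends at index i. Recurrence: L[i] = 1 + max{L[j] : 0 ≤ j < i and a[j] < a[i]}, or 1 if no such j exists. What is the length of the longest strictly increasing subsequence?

5

   i    0    1    2    3    4    5    6    7    8    9   10   11
a[i]   19   19   15   17   22   28   13   29    9   24   19   11
L[i]    1    1    1    2    3    4    1    5    1    4    3    2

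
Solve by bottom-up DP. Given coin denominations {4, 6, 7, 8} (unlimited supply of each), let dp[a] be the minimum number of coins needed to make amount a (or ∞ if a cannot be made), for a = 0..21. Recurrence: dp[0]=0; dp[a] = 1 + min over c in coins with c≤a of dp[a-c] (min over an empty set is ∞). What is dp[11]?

2

 a  0  1  2  3  4  5  6  7  8  9 10 11 12 13 14 15 16 17 18 19 20 21
dp  0  -  -  -  1  -  1  1  1  -  2  2  2  2  2  2  2  3  3  3  3  3
(- denotes ∞ / unreachable)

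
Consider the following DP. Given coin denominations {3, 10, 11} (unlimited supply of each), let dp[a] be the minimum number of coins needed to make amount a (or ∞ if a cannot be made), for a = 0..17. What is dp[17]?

 a  0  1  2  3  4  5  6  7  8  9 10 11 12 13 14 15 16 17
dp  0  -  -  1  -  -  2  -  -  3  1  1  4  2  2  5  3  3
(- denotes ∞ / unreachable)

3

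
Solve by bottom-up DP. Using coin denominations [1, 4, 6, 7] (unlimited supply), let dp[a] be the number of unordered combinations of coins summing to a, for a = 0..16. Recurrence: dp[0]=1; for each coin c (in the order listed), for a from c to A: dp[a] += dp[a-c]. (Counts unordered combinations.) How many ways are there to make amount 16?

after  coin     0     1     2     3     4     5     6     7     8     9    10    11    12    13    14    15    16
          1     1     1     1     1     1     1     1     1     1     1     1     1     1     1     1     1     1
          4     1     1     1     1     2     2     2     2     3     3     3     3     4     4     4     4     5
          6     1     1     1     1     2     2     3     3     4     4     5     5     7     7     8     8    10
          7     1     1     1     1     2     2     3     4     5     5     6     7     9    10    12    13    15

15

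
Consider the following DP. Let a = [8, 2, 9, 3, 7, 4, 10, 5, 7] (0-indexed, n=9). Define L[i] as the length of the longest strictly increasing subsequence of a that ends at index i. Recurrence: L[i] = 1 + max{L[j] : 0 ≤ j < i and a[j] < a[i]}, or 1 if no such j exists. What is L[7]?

4

   i    0    1    2    3    4    5    6    7    8
a[i]    8    2    9    3    7    4   10    5    7
L[i]    1    1    2    2    3    3    4    4    5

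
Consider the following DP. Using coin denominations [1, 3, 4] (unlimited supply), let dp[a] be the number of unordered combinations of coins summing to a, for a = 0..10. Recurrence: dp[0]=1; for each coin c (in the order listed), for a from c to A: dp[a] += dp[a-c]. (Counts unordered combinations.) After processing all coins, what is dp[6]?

4

after  coin     0     1     2     3     4     5     6     7     8     9    10
          1     1     1     1     1     1     1     1     1     1     1     1
          3     1     1     1     2     2     2     3     3     3     4     4
          4     1     1     1     2     3     3     4     5     6     7     8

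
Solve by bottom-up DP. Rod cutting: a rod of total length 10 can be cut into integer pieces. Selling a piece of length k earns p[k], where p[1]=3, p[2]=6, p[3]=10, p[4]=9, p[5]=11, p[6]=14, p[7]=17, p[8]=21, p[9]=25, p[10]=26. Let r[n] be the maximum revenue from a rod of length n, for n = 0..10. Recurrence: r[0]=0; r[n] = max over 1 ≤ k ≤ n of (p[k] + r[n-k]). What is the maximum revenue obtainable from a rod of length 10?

   n    0    1    2    3    4    5    6    7    8    9   10
r[n]    0    3    6   10   13   16   20   23   26   30   33

33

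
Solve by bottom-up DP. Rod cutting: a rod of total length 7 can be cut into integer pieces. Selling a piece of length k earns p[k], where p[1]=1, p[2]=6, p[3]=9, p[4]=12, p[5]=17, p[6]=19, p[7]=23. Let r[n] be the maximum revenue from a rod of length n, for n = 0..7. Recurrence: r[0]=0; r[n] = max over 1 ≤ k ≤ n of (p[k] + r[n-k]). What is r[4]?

   n    0    1    2    3    4    5    6    7
r[n]    0    1    6    9   12   17   19   23

12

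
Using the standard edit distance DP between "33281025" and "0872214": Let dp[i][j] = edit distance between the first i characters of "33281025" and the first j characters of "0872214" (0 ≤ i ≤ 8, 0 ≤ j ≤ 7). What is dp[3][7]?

6

   ''  0  8  7  2  2  1  4
''  0  1  2  3  4  5  6  7
 3  1  1  2  3  4  5  6  7
 3  2  2  2  3  4  5  6  7
 2  3  3  3  3  3  4  5  6
 8  4  4  3  4  4  4  5  6
 1  5  5  4  4  5  5  4  5
 0  6  5  5  5  5  6  5  5
 2  7  6  6  6  5  5  6  6
 5  8  7  7  7  6  6  6  7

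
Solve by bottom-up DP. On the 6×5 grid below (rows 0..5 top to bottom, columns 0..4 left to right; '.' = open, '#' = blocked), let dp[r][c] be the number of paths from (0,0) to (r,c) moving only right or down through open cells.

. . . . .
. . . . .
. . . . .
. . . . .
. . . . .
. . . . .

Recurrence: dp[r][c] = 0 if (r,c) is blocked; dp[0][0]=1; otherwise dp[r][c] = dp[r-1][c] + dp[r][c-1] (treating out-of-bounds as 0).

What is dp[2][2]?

6

r\c   0   1   2   3   4
  0   1   1   1   1   1
  1   1   2   3   4   5
  2   1   3   6  10  15
  3   1   4  10  20  35
  4   1   5  15  35  70
  5   1   6  21  56 126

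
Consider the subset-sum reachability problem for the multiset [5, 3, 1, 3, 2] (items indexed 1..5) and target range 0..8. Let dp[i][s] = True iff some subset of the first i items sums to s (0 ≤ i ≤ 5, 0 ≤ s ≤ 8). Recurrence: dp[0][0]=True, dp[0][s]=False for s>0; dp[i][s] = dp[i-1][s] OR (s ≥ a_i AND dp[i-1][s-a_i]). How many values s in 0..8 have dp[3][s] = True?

i\s   0   1   2   3   4   5   6   7   8
  0   T   F   F   F   F   F   F   F   F
  1   T   F   F   F   F   T   F   F   F
  2   T   F   F   T   F   T   F   F   T
  3   T   T   F   T   T   T   T   F   T
  4   T   T   F   T   T   T   T   T   T
  5   T   T   T   T   T   T   T   T   T

7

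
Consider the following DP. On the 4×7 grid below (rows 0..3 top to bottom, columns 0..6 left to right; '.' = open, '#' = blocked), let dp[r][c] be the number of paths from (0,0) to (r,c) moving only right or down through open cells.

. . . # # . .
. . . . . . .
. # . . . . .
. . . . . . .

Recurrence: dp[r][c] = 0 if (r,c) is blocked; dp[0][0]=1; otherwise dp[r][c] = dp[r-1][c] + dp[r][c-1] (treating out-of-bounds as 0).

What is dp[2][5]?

r\c   0   1   2   3   4   5   6
  0   1   1   1   0   0   0   0
  1   1   2   3   3   3   3   3
  2   1   0   3   6   9  12  15
  3   1   1   4  10  19  31  46

12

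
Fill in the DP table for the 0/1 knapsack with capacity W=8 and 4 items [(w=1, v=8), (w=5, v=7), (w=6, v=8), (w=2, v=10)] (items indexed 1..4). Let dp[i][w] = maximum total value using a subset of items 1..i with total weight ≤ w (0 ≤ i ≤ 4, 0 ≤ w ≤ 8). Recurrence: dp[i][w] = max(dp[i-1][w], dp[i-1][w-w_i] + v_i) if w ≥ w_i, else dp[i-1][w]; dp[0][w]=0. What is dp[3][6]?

15

i\w   0   1   2   3   4   5   6   7   8
  0   0   0   0   0   0   0   0   0   0
  1   0   8   8   8   8   8   8   8   8
  2   0   8   8   8   8   8  15  15  15
  3   0   8   8   8   8   8  15  16  16
  4   0   8  10  18  18  18  18  18  25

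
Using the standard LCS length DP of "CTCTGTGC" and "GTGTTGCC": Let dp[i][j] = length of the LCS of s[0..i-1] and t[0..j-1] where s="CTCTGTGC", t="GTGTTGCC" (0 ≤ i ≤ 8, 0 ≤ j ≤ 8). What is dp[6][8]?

   ''  G  T  G  T  T  G  C  C
''  0  0  0  0  0  0  0  0  0
 C  0  0  0  0  0  0  0  1  1
 T  0  0  1  1  1  1  1  1  1
 C  0  0  1  1  1  1  1  2  2
 T  0  0  1  1  2  2  2  2  2
 G  0  1  1  2  2  2  3  3  3
 T  0  1  2  2  3  3  3  3  3
 G  0  1  2  3  3  3  4  4  4
 C  0  1  2  3  3  3  4  5  5

3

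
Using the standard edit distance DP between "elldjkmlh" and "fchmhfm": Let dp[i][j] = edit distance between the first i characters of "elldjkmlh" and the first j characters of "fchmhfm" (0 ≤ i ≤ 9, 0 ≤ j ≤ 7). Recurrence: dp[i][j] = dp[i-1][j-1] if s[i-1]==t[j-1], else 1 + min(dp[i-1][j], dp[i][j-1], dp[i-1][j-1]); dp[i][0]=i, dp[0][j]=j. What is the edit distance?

8

   ''  f  c  h  m  h  f  m
''  0  1  2  3  4  5  6  7
 e  1  1  2  3  4  5  6  7
 l  2  2  2  3  4  5  6  7
 l  3  3  3  3  4  5  6  7
 d  4  4  4  4  4  5  6  7
 j  5  5  5  5  5  5  6  7
 k  6  6  6  6  6  6  6  7
 m  7  7  7  7  6  7  7  6
 l  8  8  8  8  7  7  8  7
 h  9  9  9  8  8  7  8  8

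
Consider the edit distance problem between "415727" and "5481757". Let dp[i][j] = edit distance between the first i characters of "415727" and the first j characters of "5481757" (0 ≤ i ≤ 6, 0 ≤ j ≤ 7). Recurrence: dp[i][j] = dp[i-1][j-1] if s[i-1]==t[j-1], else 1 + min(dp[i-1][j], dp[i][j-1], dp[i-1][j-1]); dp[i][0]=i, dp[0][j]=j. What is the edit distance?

4

   ''  5  4  8  1  7  5  7
''  0  1  2  3  4  5  6  7
 4  1  1  1  2  3  4  5  6
 1  2  2  2  2  2  3  4  5
 5  3  2  3  3  3  3  3  4
 7  4  3  3  4  4  3  4  3
 2  5  4  4  4  5  4  4  4
 7  6  5  5  5  5  5  5  4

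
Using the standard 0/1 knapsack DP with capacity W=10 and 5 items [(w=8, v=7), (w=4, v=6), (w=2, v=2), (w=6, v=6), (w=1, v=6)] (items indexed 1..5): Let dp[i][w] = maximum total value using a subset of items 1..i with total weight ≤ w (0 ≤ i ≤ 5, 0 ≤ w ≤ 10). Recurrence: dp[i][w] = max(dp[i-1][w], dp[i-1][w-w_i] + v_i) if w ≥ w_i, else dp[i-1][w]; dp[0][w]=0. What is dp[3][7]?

i\w   0   1   2   3   4   5   6   7   8   9  10
  0   0   0   0   0   0   0   0   0   0   0   0
  1   0   0   0   0   0   0   0   0   7   7   7
  2   0   0   0   0   6   6   6   6   7   7   7
  3   0   0   2   2   6   6   8   8   8   8   9
  4   0   0   2   2   6   6   8   8   8   8  12
  5   0   6   6   8   8  12  12  14  14  14  14

8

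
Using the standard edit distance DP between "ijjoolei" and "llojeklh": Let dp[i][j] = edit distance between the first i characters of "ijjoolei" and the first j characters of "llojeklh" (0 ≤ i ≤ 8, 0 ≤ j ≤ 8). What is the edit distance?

   ''  l  l  o  j  e  k  l  h
''  0  1  2  3  4  5  6  7  8
 i  1  1  2  3  4  5  6  7  8
 j  2  2  2  3  3  4  5  6  7
 j  3  3  3  3  3  4  5  6  7
 o  4  4  4  3  4  4  5  6  7
 o  5  5  5  4  4  5  5  6  7
 l  6  5  5  5  5  5  6  5  6
 e  7  6  6  6  6  5  6  6  6
 i  8  7  7  7  7  6  6  7  7

7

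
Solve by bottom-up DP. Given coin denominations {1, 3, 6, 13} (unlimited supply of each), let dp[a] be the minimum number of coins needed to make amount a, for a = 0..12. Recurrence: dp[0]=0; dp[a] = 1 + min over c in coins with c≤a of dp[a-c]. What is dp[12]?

 a  0  1  2  3  4  5  6  7  8  9 10 11 12
dp  0  1  2  1  2  3  1  2  3  2  3  4  2

2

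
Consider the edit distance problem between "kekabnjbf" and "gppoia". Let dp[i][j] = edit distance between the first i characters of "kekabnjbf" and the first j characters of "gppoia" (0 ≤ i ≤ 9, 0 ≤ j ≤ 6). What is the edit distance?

   ''  g  p  p  o  i  a
''  0  1  2  3  4  5  6
 k  1  1  2  3  4  5  6
 e  2  2  2  3  4  5  6
 k  3  3  3  3  4  5  6
 a  4  4  4  4  4  5  5
 b  5  5  5  5  5  5  6
 n  6  6  6  6  6  6  6
 j  7  7  7  7  7  7  7
 b  8  8  8  8  8  8  8
 f  9  9  9  9  9  9  9

9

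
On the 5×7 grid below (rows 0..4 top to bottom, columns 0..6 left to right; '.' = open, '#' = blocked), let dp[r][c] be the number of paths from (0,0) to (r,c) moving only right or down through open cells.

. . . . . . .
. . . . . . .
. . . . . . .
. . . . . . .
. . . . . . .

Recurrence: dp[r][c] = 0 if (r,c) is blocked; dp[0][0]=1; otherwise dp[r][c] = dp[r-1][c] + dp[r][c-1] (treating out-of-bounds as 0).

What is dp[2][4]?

r\c   0   1   2   3   4   5   6
  0   1   1   1   1   1   1   1
  1   1   2   3   4   5   6   7
  2   1   3   6  10  15  21  28
  3   1   4  10  20  35  56  84
  4   1   5  15  35  70 126 210

15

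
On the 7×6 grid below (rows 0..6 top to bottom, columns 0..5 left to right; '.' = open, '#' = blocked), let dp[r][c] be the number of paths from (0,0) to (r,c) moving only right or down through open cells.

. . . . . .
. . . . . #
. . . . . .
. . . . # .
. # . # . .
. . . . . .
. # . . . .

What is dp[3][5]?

r\c   0   1   2   3   4   5
  0   1   1   1   1   1   1
  1   1   2   3   4   5   0
  2   1   3   6  10  15  15
  3   1   4  10  20   0  15
  4   1   0  10   0   0  15
  5   1   1  11  11  11  26
  6   1   0  11  22  33  59

15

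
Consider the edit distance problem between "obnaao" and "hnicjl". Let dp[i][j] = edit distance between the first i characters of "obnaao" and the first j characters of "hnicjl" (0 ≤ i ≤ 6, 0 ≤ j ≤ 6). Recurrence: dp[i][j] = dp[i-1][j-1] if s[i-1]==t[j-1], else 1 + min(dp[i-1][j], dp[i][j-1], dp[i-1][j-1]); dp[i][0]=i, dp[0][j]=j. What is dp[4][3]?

3

   ''  h  n  i  c  j  l
''  0  1  2  3  4  5  6
 o  1  1  2  3  4  5  6
 b  2  2  2  3  4  5  6
 n  3  3  2  3  4  5  6
 a  4  4  3  3  4  5  6
 a  5  5  4  4  4  5  6
 o  6  6  5  5  5  5  6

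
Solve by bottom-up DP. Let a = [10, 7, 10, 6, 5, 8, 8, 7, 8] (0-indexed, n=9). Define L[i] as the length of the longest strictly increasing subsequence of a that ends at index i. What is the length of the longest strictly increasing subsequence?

3

   i    0    1    2    3    4    5    6    7    8
a[i]   10    7   10    6    5    8    8    7    8
L[i]    1    1    2    1    1    2    2    2    3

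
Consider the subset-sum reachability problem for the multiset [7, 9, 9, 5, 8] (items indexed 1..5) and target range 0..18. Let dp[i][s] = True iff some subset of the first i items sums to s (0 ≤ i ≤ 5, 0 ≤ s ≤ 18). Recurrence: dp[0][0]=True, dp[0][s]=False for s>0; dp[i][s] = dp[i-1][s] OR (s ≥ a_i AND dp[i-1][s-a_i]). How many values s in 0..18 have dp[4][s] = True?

i\s   0   1   2   3   4   5   6   7   8   9  10  11  12  13  14  15  16  17  18
  0   T   F   F   F   F   F   F   F   F   F   F   F   F   F   F   F   F   F   F
  1   T   F   F   F   F   F   F   T   F   F   F   F   F   F   F   F   F   F   F
  2   T   F   F   F   F   F   F   T   F   T   F   F   F   F   F   F   T   F   F
  3   T   F   F   F   F   F   F   T   F   T   F   F   F   F   F   F   T   F   T
  4   T   F   F   F   F   T   F   T   F   T   F   F   T   F   T   F   T   F   T
  5   T   F   F   F   F   T   F   T   T   T   F   F   T   T   T   T   T   T   T

8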